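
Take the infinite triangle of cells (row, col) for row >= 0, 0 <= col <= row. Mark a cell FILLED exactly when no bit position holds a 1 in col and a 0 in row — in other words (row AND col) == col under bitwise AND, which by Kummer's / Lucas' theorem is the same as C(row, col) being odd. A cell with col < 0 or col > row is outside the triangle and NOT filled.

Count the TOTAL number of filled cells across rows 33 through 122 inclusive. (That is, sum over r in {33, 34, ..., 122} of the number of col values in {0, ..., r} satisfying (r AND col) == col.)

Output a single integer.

r33=100001 pc2: +4 =4
r34=100010 pc2: +4 =8
r35=100011 pc3: +8 =16
r36=100100 pc2: +4 =20
r37=100101 pc3: +8 =28
r38=100110 pc3: +8 =36
r39=100111 pc4: +16 =52
r40=101000 pc2: +4 =56
r41=101001 pc3: +8 =64
r42=101010 pc3: +8 =72
r43=101011 pc4: +16 =88
r44=101100 pc3: +8 =96
r45=101101 pc4: +16 =112
r46=101110 pc4: +16 =128
r47=101111 pc5: +32 =160
r48=110000 pc2: +4 =164
r49=110001 pc3: +8 =172
r50=110010 pc3: +8 =180
r51=110011 pc4: +16 =196
r52=110100 pc3: +8 =204
r53=110101 pc4: +16 =220
r54=110110 pc4: +16 =236
r55=110111 pc5: +32 =268
r56=111000 pc3: +8 =276
r57=111001 pc4: +16 =292
r58=111010 pc4: +16 =308
r59=111011 pc5: +32 =340
r60=111100 pc4: +16 =356
r61=111101 pc5: +32 =388
r62=111110 pc5: +32 =420
r63=111111 pc6: +64 =484
r64=1000000 pc1: +2 =486
r65=1000001 pc2: +4 =490
r66=1000010 pc2: +4 =494
r67=1000011 pc3: +8 =502
r68=1000100 pc2: +4 =506
r69=1000101 pc3: +8 =514
r70=1000110 pc3: +8 =522
r71=1000111 pc4: +16 =538
r72=1001000 pc2: +4 =542
r73=1001001 pc3: +8 =550
r74=1001010 pc3: +8 =558
r75=1001011 pc4: +16 =574
r76=1001100 pc3: +8 =582
r77=1001101 pc4: +16 =598
r78=1001110 pc4: +16 =614
r79=1001111 pc5: +32 =646
r80=1010000 pc2: +4 =650
r81=1010001 pc3: +8 =658
r82=1010010 pc3: +8 =666
r83=1010011 pc4: +16 =682
r84=1010100 pc3: +8 =690
r85=1010101 pc4: +16 =706
r86=1010110 pc4: +16 =722
r87=1010111 pc5: +32 =754
r88=1011000 pc3: +8 =762
r89=1011001 pc4: +16 =778
r90=1011010 pc4: +16 =794
r91=1011011 pc5: +32 =826
r92=1011100 pc4: +16 =842
r93=1011101 pc5: +32 =874
r94=1011110 pc5: +32 =906
r95=1011111 pc6: +64 =970
r96=1100000 pc2: +4 =974
r97=1100001 pc3: +8 =982
r98=1100010 pc3: +8 =990
r99=1100011 pc4: +16 =1006
r100=1100100 pc3: +8 =1014
r101=1100101 pc4: +16 =1030
r102=1100110 pc4: +16 =1046
r103=1100111 pc5: +32 =1078
r104=1101000 pc3: +8 =1086
r105=1101001 pc4: +16 =1102
r106=1101010 pc4: +16 =1118
r107=1101011 pc5: +32 =1150
r108=1101100 pc4: +16 =1166
r109=1101101 pc5: +32 =1198
r110=1101110 pc5: +32 =1230
r111=1101111 pc6: +64 =1294
r112=1110000 pc3: +8 =1302
r113=1110001 pc4: +16 =1318
r114=1110010 pc4: +16 =1334
r115=1110011 pc5: +32 =1366
r116=1110100 pc4: +16 =1382
r117=1110101 pc5: +32 =1414
r118=1110110 pc5: +32 =1446
r119=1110111 pc6: +64 =1510
r120=1111000 pc4: +16 =1526
r121=1111001 pc5: +32 =1558
r122=1111010 pc5: +32 =1590

Answer: 1590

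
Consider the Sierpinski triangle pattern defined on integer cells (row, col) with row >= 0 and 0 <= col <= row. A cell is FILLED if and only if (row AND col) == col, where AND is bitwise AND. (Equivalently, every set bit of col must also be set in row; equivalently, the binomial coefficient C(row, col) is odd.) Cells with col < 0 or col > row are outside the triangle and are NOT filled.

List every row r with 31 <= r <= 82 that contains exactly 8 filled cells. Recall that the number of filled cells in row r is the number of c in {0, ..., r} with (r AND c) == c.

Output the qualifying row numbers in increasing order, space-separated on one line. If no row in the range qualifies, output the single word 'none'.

Row r has 2^popcount(r) filled cells, so we need popcount(r) = log2(8) = 3.
Scan r = 31..82 and keep those with exactly 3 one-bits:
r=31=11111 popcount=5 -> skip
r=32=100000 popcount=1 -> skip
r=33=100001 popcount=2 -> skip
r=34=100010 popcount=2 -> skip
r=35=100011 popcount=3 -> KEEP
r=36=100100 popcount=2 -> skip
r=37=100101 popcount=3 -> KEEP
r=38=100110 popcount=3 -> KEEP
r=39=100111 popcount=4 -> skip
r=40=101000 popcount=2 -> skip
r=41=101001 popcount=3 -> KEEP
r=42=101010 popcount=3 -> KEEP
r=43=101011 popcount=4 -> skip
r=44=101100 popcount=3 -> KEEP
r=45=101101 popcount=4 -> skip
r=46=101110 popcount=4 -> skip
r=47=101111 popcount=5 -> skip
r=48=110000 popcount=2 -> skip
r=49=110001 popcount=3 -> KEEP
r=50=110010 popcount=3 -> KEEP
r=51=110011 popcount=4 -> skip
r=52=110100 popcount=3 -> KEEP
r=53=110101 popcount=4 -> skip
r=54=110110 popcount=4 -> skip
r=55=110111 popcount=5 -> skip
r=56=111000 popcount=3 -> KEEP
r=57=111001 popcount=4 -> skip
r=58=111010 popcount=4 -> skip
r=59=111011 popcount=5 -> skip
r=60=111100 popcount=4 -> skip
r=61=111101 popcount=5 -> skip
r=62=111110 popcount=5 -> skip
r=63=111111 popcount=6 -> skip
r=64=1000000 popcount=1 -> skip
r=65=1000001 popcount=2 -> skip
r=66=1000010 popcount=2 -> skip
r=67=1000011 popcount=3 -> KEEP
r=68=1000100 popcount=2 -> skip
r=69=1000101 popcount=3 -> KEEP
r=70=1000110 popcount=3 -> KEEP
r=71=1000111 popcount=4 -> skip
r=72=1001000 popcount=2 -> skip
r=73=1001001 popcount=3 -> KEEP
r=74=1001010 popcount=3 -> KEEP
r=75=1001011 popcount=4 -> skip
r=76=1001100 popcount=3 -> KEEP
r=77=1001101 popcount=4 -> skip
r=78=1001110 popcount=4 -> skip
r=79=1001111 popcount=5 -> skip
r=80=1010000 popcount=2 -> skip
r=81=1010001 popcount=3 -> KEEP
r=82=1010010 popcount=3 -> KEEP
Kept rows: 35 37 38 41 42 44 49 50 52 56 67 69 70 73 74 76 81 82

Answer: 35 37 38 41 42 44 49 50 52 56 67 69 70 73 74 76 81 82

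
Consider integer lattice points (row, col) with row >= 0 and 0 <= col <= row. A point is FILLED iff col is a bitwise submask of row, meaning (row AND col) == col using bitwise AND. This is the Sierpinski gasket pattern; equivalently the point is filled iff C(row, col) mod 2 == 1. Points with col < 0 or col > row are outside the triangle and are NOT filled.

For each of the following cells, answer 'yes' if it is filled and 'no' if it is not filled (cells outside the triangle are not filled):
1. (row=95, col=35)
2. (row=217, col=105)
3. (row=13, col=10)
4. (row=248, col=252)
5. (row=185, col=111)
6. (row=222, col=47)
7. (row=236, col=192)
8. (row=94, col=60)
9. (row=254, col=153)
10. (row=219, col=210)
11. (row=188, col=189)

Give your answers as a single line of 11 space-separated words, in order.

Answer: no no no no no no yes no no yes no

Derivation:
(95,35): row=0b1011111, col=0b100011, row AND col = 0b11 = 3; 3 != 35 -> empty
(217,105): row=0b11011001, col=0b1101001, row AND col = 0b1001001 = 73; 73 != 105 -> empty
(13,10): row=0b1101, col=0b1010, row AND col = 0b1000 = 8; 8 != 10 -> empty
(248,252): col outside [0, 248] -> not filled
(185,111): row=0b10111001, col=0b1101111, row AND col = 0b101001 = 41; 41 != 111 -> empty
(222,47): row=0b11011110, col=0b101111, row AND col = 0b1110 = 14; 14 != 47 -> empty
(236,192): row=0b11101100, col=0b11000000, row AND col = 0b11000000 = 192; 192 == 192 -> filled
(94,60): row=0b1011110, col=0b111100, row AND col = 0b11100 = 28; 28 != 60 -> empty
(254,153): row=0b11111110, col=0b10011001, row AND col = 0b10011000 = 152; 152 != 153 -> empty
(219,210): row=0b11011011, col=0b11010010, row AND col = 0b11010010 = 210; 210 == 210 -> filled
(188,189): col outside [0, 188] -> not filled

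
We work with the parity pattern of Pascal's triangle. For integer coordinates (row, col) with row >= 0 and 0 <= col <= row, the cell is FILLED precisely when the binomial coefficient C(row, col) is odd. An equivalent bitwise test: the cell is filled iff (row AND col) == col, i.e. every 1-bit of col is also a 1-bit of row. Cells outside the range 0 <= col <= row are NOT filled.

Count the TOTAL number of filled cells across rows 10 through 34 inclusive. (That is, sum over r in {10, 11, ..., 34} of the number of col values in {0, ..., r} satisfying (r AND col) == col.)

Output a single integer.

Answer: 220

Derivation:
r10=1010 pc2: +4 =4
r11=1011 pc3: +8 =12
r12=1100 pc2: +4 =16
r13=1101 pc3: +8 =24
r14=1110 pc3: +8 =32
r15=1111 pc4: +16 =48
r16=10000 pc1: +2 =50
r17=10001 pc2: +4 =54
r18=10010 pc2: +4 =58
r19=10011 pc3: +8 =66
r20=10100 pc2: +4 =70
r21=10101 pc3: +8 =78
r22=10110 pc3: +8 =86
r23=10111 pc4: +16 =102
r24=11000 pc2: +4 =106
r25=11001 pc3: +8 =114
r26=11010 pc3: +8 =122
r27=11011 pc4: +16 =138
r28=11100 pc3: +8 =146
r29=11101 pc4: +16 =162
r30=11110 pc4: +16 =178
r31=11111 pc5: +32 =210
r32=100000 pc1: +2 =212
r33=100001 pc2: +4 =216
r34=100010 pc2: +4 =220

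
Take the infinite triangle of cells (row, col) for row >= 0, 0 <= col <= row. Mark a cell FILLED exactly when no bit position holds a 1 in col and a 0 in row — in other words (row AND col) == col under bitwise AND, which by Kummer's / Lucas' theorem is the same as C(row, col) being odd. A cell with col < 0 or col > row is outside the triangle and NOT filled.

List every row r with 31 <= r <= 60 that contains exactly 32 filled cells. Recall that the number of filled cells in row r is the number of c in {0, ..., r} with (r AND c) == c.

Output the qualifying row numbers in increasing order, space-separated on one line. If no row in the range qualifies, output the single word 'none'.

Answer: 31 47 55 59

Derivation:
Row r has 2^popcount(r) filled cells, so we need popcount(r) = log2(32) = 5.
Scan r = 31..60 and keep those with exactly 5 one-bits:
r=31=11111 popcount=5 -> KEEP
r=32=100000 popcount=1 -> skip
r=33=100001 popcount=2 -> skip
r=34=100010 popcount=2 -> skip
r=35=100011 popcount=3 -> skip
r=36=100100 popcount=2 -> skip
r=37=100101 popcount=3 -> skip
r=38=100110 popcount=3 -> skip
r=39=100111 popcount=4 -> skip
r=40=101000 popcount=2 -> skip
r=41=101001 popcount=3 -> skip
r=42=101010 popcount=3 -> skip
r=43=101011 popcount=4 -> skip
r=44=101100 popcount=3 -> skip
r=45=101101 popcount=4 -> skip
r=46=101110 popcount=4 -> skip
r=47=101111 popcount=5 -> KEEP
r=48=110000 popcount=2 -> skip
r=49=110001 popcount=3 -> skip
r=50=110010 popcount=3 -> skip
r=51=110011 popcount=4 -> skip
r=52=110100 popcount=3 -> skip
r=53=110101 popcount=4 -> skip
r=54=110110 popcount=4 -> skip
r=55=110111 popcount=5 -> KEEP
r=56=111000 popcount=3 -> skip
r=57=111001 popcount=4 -> skip
r=58=111010 popcount=4 -> skip
r=59=111011 popcount=5 -> KEEP
r=60=111100 popcount=4 -> skip
Kept rows: 31 47 55 59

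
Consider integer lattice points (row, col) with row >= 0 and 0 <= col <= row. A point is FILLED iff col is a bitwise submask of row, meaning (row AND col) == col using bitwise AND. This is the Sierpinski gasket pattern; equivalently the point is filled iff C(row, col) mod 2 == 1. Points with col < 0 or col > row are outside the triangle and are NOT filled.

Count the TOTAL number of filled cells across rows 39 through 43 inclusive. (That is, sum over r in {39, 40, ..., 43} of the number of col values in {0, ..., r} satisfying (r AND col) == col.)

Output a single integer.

r39=100111 pc4: +16 =16
r40=101000 pc2: +4 =20
r41=101001 pc3: +8 =28
r42=101010 pc3: +8 =36
r43=101011 pc4: +16 =52

Answer: 52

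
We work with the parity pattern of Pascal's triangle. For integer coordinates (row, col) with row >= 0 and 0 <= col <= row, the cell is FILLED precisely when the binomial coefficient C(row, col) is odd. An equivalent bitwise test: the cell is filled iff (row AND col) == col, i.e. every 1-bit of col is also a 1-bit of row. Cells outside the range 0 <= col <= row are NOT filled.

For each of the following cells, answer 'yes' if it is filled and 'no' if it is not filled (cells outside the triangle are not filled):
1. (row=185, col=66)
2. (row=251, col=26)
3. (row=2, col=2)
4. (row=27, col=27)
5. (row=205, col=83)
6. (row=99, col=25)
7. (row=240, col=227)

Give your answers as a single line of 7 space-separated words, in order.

Answer: no yes yes yes no no no

Derivation:
(185,66): row=0b10111001, col=0b1000010, row AND col = 0b0 = 0; 0 != 66 -> empty
(251,26): row=0b11111011, col=0b11010, row AND col = 0b11010 = 26; 26 == 26 -> filled
(2,2): row=0b10, col=0b10, row AND col = 0b10 = 2; 2 == 2 -> filled
(27,27): row=0b11011, col=0b11011, row AND col = 0b11011 = 27; 27 == 27 -> filled
(205,83): row=0b11001101, col=0b1010011, row AND col = 0b1000001 = 65; 65 != 83 -> empty
(99,25): row=0b1100011, col=0b11001, row AND col = 0b1 = 1; 1 != 25 -> empty
(240,227): row=0b11110000, col=0b11100011, row AND col = 0b11100000 = 224; 224 != 227 -> empty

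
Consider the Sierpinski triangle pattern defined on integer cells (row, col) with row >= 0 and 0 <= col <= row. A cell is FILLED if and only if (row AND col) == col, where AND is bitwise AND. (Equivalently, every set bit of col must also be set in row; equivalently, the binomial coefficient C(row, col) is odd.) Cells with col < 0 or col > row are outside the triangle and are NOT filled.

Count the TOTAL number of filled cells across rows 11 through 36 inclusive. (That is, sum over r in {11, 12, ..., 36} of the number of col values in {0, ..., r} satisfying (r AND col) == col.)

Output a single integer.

Answer: 228

Derivation:
r11=1011 pc3: +8 =8
r12=1100 pc2: +4 =12
r13=1101 pc3: +8 =20
r14=1110 pc3: +8 =28
r15=1111 pc4: +16 =44
r16=10000 pc1: +2 =46
r17=10001 pc2: +4 =50
r18=10010 pc2: +4 =54
r19=10011 pc3: +8 =62
r20=10100 pc2: +4 =66
r21=10101 pc3: +8 =74
r22=10110 pc3: +8 =82
r23=10111 pc4: +16 =98
r24=11000 pc2: +4 =102
r25=11001 pc3: +8 =110
r26=11010 pc3: +8 =118
r27=11011 pc4: +16 =134
r28=11100 pc3: +8 =142
r29=11101 pc4: +16 =158
r30=11110 pc4: +16 =174
r31=11111 pc5: +32 =206
r32=100000 pc1: +2 =208
r33=100001 pc2: +4 =212
r34=100010 pc2: +4 =216
r35=100011 pc3: +8 =224
r36=100100 pc2: +4 =228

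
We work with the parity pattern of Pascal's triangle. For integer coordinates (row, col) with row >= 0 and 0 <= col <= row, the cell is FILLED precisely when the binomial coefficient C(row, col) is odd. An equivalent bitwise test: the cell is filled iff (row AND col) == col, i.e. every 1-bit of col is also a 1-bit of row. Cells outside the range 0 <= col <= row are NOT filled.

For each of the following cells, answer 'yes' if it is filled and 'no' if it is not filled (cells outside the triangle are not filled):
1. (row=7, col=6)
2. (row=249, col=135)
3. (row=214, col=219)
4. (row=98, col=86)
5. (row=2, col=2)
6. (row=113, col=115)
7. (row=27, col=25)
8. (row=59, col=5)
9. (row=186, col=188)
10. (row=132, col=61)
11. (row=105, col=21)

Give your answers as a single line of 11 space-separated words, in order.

(7,6): row=0b111, col=0b110, row AND col = 0b110 = 6; 6 == 6 -> filled
(249,135): row=0b11111001, col=0b10000111, row AND col = 0b10000001 = 129; 129 != 135 -> empty
(214,219): col outside [0, 214] -> not filled
(98,86): row=0b1100010, col=0b1010110, row AND col = 0b1000010 = 66; 66 != 86 -> empty
(2,2): row=0b10, col=0b10, row AND col = 0b10 = 2; 2 == 2 -> filled
(113,115): col outside [0, 113] -> not filled
(27,25): row=0b11011, col=0b11001, row AND col = 0b11001 = 25; 25 == 25 -> filled
(59,5): row=0b111011, col=0b101, row AND col = 0b1 = 1; 1 != 5 -> empty
(186,188): col outside [0, 186] -> not filled
(132,61): row=0b10000100, col=0b111101, row AND col = 0b100 = 4; 4 != 61 -> empty
(105,21): row=0b1101001, col=0b10101, row AND col = 0b1 = 1; 1 != 21 -> empty

Answer: yes no no no yes no yes no no no no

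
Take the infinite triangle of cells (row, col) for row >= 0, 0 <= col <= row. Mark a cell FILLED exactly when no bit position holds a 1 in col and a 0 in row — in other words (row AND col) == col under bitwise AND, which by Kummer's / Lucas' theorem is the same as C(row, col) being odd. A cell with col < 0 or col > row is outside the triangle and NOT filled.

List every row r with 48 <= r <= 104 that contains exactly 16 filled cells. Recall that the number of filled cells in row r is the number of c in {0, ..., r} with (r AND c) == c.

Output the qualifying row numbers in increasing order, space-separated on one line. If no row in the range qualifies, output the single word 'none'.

Row r has 2^popcount(r) filled cells, so we need popcount(r) = log2(16) = 4.
Scan r = 48..104 and keep those with exactly 4 one-bits:
r=48=110000 popcount=2 -> skip
r=49=110001 popcount=3 -> skip
r=50=110010 popcount=3 -> skip
r=51=110011 popcount=4 -> KEEP
r=52=110100 popcount=3 -> skip
r=53=110101 popcount=4 -> KEEP
r=54=110110 popcount=4 -> KEEP
r=55=110111 popcount=5 -> skip
r=56=111000 popcount=3 -> skip
r=57=111001 popcount=4 -> KEEP
r=58=111010 popcount=4 -> KEEP
r=59=111011 popcount=5 -> skip
r=60=111100 popcount=4 -> KEEP
r=61=111101 popcount=5 -> skip
r=62=111110 popcount=5 -> skip
r=63=111111 popcount=6 -> skip
r=64=1000000 popcount=1 -> skip
r=65=1000001 popcount=2 -> skip
r=66=1000010 popcount=2 -> skip
r=67=1000011 popcount=3 -> skip
r=68=1000100 popcount=2 -> skip
r=69=1000101 popcount=3 -> skip
r=70=1000110 popcount=3 -> skip
r=71=1000111 popcount=4 -> KEEP
r=72=1001000 popcount=2 -> skip
r=73=1001001 popcount=3 -> skip
r=74=1001010 popcount=3 -> skip
r=75=1001011 popcount=4 -> KEEP
r=76=1001100 popcount=3 -> skip
r=77=1001101 popcount=4 -> KEEP
r=78=1001110 popcount=4 -> KEEP
r=79=1001111 popcount=5 -> skip
r=80=1010000 popcount=2 -> skip
r=81=1010001 popcount=3 -> skip
r=82=1010010 popcount=3 -> skip
r=83=1010011 popcount=4 -> KEEP
r=84=1010100 popcount=3 -> skip
r=85=1010101 popcount=4 -> KEEP
r=86=1010110 popcount=4 -> KEEP
r=87=1010111 popcount=5 -> skip
r=88=1011000 popcount=3 -> skip
r=89=1011001 popcount=4 -> KEEP
r=90=1011010 popcount=4 -> KEEP
r=91=1011011 popcount=5 -> skip
r=92=1011100 popcount=4 -> KEEP
r=93=1011101 popcount=5 -> skip
r=94=1011110 popcount=5 -> skip
r=95=1011111 popcount=6 -> skip
r=96=1100000 popcount=2 -> skip
r=97=1100001 popcount=3 -> skip
r=98=1100010 popcount=3 -> skip
r=99=1100011 popcount=4 -> KEEP
r=100=1100100 popcount=3 -> skip
r=101=1100101 popcount=4 -> KEEP
r=102=1100110 popcount=4 -> KEEP
r=103=1100111 popcount=5 -> skip
r=104=1101000 popcount=3 -> skip
Kept rows: 51 53 54 57 58 60 71 75 77 78 83 85 86 89 90 92 99 101 102

Answer: 51 53 54 57 58 60 71 75 77 78 83 85 86 89 90 92 99 101 102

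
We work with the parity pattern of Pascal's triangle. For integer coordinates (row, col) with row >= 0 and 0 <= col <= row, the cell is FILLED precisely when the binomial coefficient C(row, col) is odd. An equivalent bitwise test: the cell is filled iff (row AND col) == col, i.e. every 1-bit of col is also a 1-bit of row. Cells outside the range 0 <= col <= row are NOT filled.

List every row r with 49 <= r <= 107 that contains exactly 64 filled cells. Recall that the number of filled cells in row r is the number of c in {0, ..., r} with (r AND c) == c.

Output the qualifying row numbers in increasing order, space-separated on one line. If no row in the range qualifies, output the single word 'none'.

Answer: 63 95

Derivation:
Row r has 2^popcount(r) filled cells, so we need popcount(r) = log2(64) = 6.
Scan r = 49..107 and keep those with exactly 6 one-bits:
r=49=110001 popcount=3 -> skip
r=50=110010 popcount=3 -> skip
r=51=110011 popcount=4 -> skip
r=52=110100 popcount=3 -> skip
r=53=110101 popcount=4 -> skip
r=54=110110 popcount=4 -> skip
r=55=110111 popcount=5 -> skip
r=56=111000 popcount=3 -> skip
r=57=111001 popcount=4 -> skip
r=58=111010 popcount=4 -> skip
r=59=111011 popcount=5 -> skip
r=60=111100 popcount=4 -> skip
r=61=111101 popcount=5 -> skip
r=62=111110 popcount=5 -> skip
r=63=111111 popcount=6 -> KEEP
r=64=1000000 popcount=1 -> skip
r=65=1000001 popcount=2 -> skip
r=66=1000010 popcount=2 -> skip
r=67=1000011 popcount=3 -> skip
r=68=1000100 popcount=2 -> skip
r=69=1000101 popcount=3 -> skip
r=70=1000110 popcount=3 -> skip
r=71=1000111 popcount=4 -> skip
r=72=1001000 popcount=2 -> skip
r=73=1001001 popcount=3 -> skip
r=74=1001010 popcount=3 -> skip
r=75=1001011 popcount=4 -> skip
r=76=1001100 popcount=3 -> skip
r=77=1001101 popcount=4 -> skip
r=78=1001110 popcount=4 -> skip
r=79=1001111 popcount=5 -> skip
r=80=1010000 popcount=2 -> skip
r=81=1010001 popcount=3 -> skip
r=82=1010010 popcount=3 -> skip
r=83=1010011 popcount=4 -> skip
r=84=1010100 popcount=3 -> skip
r=85=1010101 popcount=4 -> skip
r=86=1010110 popcount=4 -> skip
r=87=1010111 popcount=5 -> skip
r=88=1011000 popcount=3 -> skip
r=89=1011001 popcount=4 -> skip
r=90=1011010 popcount=4 -> skip
r=91=1011011 popcount=5 -> skip
r=92=1011100 popcount=4 -> skip
r=93=1011101 popcount=5 -> skip
r=94=1011110 popcount=5 -> skip
r=95=1011111 popcount=6 -> KEEP
r=96=1100000 popcount=2 -> skip
r=97=1100001 popcount=3 -> skip
r=98=1100010 popcount=3 -> skip
r=99=1100011 popcount=4 -> skip
r=100=1100100 popcount=3 -> skip
r=101=1100101 popcount=4 -> skip
r=102=1100110 popcount=4 -> skip
r=103=1100111 popcount=5 -> skip
r=104=1101000 popcount=3 -> skip
r=105=1101001 popcount=4 -> skip
r=106=1101010 popcount=4 -> skip
r=107=1101011 popcount=5 -> skip
Kept rows: 63 95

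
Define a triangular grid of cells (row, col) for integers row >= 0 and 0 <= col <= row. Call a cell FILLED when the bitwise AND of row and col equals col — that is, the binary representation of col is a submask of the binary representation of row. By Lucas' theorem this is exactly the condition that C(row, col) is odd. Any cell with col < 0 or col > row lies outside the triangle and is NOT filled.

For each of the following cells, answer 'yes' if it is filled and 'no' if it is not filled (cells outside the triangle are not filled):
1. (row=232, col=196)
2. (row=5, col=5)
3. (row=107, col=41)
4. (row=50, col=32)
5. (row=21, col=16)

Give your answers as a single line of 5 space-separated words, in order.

(232,196): row=0b11101000, col=0b11000100, row AND col = 0b11000000 = 192; 192 != 196 -> empty
(5,5): row=0b101, col=0b101, row AND col = 0b101 = 5; 5 == 5 -> filled
(107,41): row=0b1101011, col=0b101001, row AND col = 0b101001 = 41; 41 == 41 -> filled
(50,32): row=0b110010, col=0b100000, row AND col = 0b100000 = 32; 32 == 32 -> filled
(21,16): row=0b10101, col=0b10000, row AND col = 0b10000 = 16; 16 == 16 -> filled

Answer: no yes yes yes yes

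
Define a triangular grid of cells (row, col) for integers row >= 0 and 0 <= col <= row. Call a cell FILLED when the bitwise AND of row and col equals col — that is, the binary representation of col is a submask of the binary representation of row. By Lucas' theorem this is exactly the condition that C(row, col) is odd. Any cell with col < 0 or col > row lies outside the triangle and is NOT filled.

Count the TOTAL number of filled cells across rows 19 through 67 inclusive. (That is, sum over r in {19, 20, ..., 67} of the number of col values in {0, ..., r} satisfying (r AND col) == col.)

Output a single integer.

r19=10011 pc3: +8 =8
r20=10100 pc2: +4 =12
r21=10101 pc3: +8 =20
r22=10110 pc3: +8 =28
r23=10111 pc4: +16 =44
r24=11000 pc2: +4 =48
r25=11001 pc3: +8 =56
r26=11010 pc3: +8 =64
r27=11011 pc4: +16 =80
r28=11100 pc3: +8 =88
r29=11101 pc4: +16 =104
r30=11110 pc4: +16 =120
r31=11111 pc5: +32 =152
r32=100000 pc1: +2 =154
r33=100001 pc2: +4 =158
r34=100010 pc2: +4 =162
r35=100011 pc3: +8 =170
r36=100100 pc2: +4 =174
r37=100101 pc3: +8 =182
r38=100110 pc3: +8 =190
r39=100111 pc4: +16 =206
r40=101000 pc2: +4 =210
r41=101001 pc3: +8 =218
r42=101010 pc3: +8 =226
r43=101011 pc4: +16 =242
r44=101100 pc3: +8 =250
r45=101101 pc4: +16 =266
r46=101110 pc4: +16 =282
r47=101111 pc5: +32 =314
r48=110000 pc2: +4 =318
r49=110001 pc3: +8 =326
r50=110010 pc3: +8 =334
r51=110011 pc4: +16 =350
r52=110100 pc3: +8 =358
r53=110101 pc4: +16 =374
r54=110110 pc4: +16 =390
r55=110111 pc5: +32 =422
r56=111000 pc3: +8 =430
r57=111001 pc4: +16 =446
r58=111010 pc4: +16 =462
r59=111011 pc5: +32 =494
r60=111100 pc4: +16 =510
r61=111101 pc5: +32 =542
r62=111110 pc5: +32 =574
r63=111111 pc6: +64 =638
r64=1000000 pc1: +2 =640
r65=1000001 pc2: +4 =644
r66=1000010 pc2: +4 =648
r67=1000011 pc3: +8 =656

Answer: 656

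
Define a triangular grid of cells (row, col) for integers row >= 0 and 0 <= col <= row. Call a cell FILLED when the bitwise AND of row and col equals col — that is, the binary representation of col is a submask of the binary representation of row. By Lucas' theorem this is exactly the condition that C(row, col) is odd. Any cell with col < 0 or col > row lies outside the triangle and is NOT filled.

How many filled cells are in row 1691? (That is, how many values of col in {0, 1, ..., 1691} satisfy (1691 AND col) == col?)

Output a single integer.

1691 in binary = 11010011011
popcount(1691) = number of 1-bits in 11010011011 = 7
A col c satisfies (1691 AND c) == c iff every set bit of c is also set in 1691; each of the 7 set bits of 1691 can independently be on or off in c.
count = 2^7 = 128

Answer: 128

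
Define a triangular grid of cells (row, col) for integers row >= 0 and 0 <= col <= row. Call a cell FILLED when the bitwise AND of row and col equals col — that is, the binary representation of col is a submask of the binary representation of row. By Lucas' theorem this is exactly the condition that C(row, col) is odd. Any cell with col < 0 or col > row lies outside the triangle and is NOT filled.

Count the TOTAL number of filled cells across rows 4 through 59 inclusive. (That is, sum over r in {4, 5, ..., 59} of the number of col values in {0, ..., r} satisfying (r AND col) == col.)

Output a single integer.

Answer: 576

Derivation:
r4=100 pc1: +2 =2
r5=101 pc2: +4 =6
r6=110 pc2: +4 =10
r7=111 pc3: +8 =18
r8=1000 pc1: +2 =20
r9=1001 pc2: +4 =24
r10=1010 pc2: +4 =28
r11=1011 pc3: +8 =36
r12=1100 pc2: +4 =40
r13=1101 pc3: +8 =48
r14=1110 pc3: +8 =56
r15=1111 pc4: +16 =72
r16=10000 pc1: +2 =74
r17=10001 pc2: +4 =78
r18=10010 pc2: +4 =82
r19=10011 pc3: +8 =90
r20=10100 pc2: +4 =94
r21=10101 pc3: +8 =102
r22=10110 pc3: +8 =110
r23=10111 pc4: +16 =126
r24=11000 pc2: +4 =130
r25=11001 pc3: +8 =138
r26=11010 pc3: +8 =146
r27=11011 pc4: +16 =162
r28=11100 pc3: +8 =170
r29=11101 pc4: +16 =186
r30=11110 pc4: +16 =202
r31=11111 pc5: +32 =234
r32=100000 pc1: +2 =236
r33=100001 pc2: +4 =240
r34=100010 pc2: +4 =244
r35=100011 pc3: +8 =252
r36=100100 pc2: +4 =256
r37=100101 pc3: +8 =264
r38=100110 pc3: +8 =272
r39=100111 pc4: +16 =288
r40=101000 pc2: +4 =292
r41=101001 pc3: +8 =300
r42=101010 pc3: +8 =308
r43=101011 pc4: +16 =324
r44=101100 pc3: +8 =332
r45=101101 pc4: +16 =348
r46=101110 pc4: +16 =364
r47=101111 pc5: +32 =396
r48=110000 pc2: +4 =400
r49=110001 pc3: +8 =408
r50=110010 pc3: +8 =416
r51=110011 pc4: +16 =432
r52=110100 pc3: +8 =440
r53=110101 pc4: +16 =456
r54=110110 pc4: +16 =472
r55=110111 pc5: +32 =504
r56=111000 pc3: +8 =512
r57=111001 pc4: +16 =528
r58=111010 pc4: +16 =544
r59=111011 pc5: +32 =576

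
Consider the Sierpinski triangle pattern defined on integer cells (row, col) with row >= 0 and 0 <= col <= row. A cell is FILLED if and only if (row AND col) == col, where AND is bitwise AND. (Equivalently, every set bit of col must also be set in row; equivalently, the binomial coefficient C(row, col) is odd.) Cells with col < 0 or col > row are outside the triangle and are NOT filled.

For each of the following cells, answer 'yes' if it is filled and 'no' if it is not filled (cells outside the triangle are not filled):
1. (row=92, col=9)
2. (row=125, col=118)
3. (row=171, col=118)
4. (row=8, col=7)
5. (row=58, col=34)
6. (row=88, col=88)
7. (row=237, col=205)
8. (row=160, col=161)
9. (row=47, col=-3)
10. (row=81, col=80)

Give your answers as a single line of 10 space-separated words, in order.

Answer: no no no no yes yes yes no no yes

Derivation:
(92,9): row=0b1011100, col=0b1001, row AND col = 0b1000 = 8; 8 != 9 -> empty
(125,118): row=0b1111101, col=0b1110110, row AND col = 0b1110100 = 116; 116 != 118 -> empty
(171,118): row=0b10101011, col=0b1110110, row AND col = 0b100010 = 34; 34 != 118 -> empty
(8,7): row=0b1000, col=0b111, row AND col = 0b0 = 0; 0 != 7 -> empty
(58,34): row=0b111010, col=0b100010, row AND col = 0b100010 = 34; 34 == 34 -> filled
(88,88): row=0b1011000, col=0b1011000, row AND col = 0b1011000 = 88; 88 == 88 -> filled
(237,205): row=0b11101101, col=0b11001101, row AND col = 0b11001101 = 205; 205 == 205 -> filled
(160,161): col outside [0, 160] -> not filled
(47,-3): col outside [0, 47] -> not filled
(81,80): row=0b1010001, col=0b1010000, row AND col = 0b1010000 = 80; 80 == 80 -> filled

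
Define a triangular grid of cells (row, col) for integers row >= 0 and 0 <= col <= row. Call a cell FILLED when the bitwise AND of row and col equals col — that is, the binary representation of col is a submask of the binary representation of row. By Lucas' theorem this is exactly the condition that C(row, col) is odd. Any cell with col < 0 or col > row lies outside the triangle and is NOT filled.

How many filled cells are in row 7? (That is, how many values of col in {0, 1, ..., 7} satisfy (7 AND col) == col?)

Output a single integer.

Answer: 8

Derivation:
7 in binary = 111
popcount(7) = number of 1-bits in 111 = 3
A col c satisfies (7 AND c) == c iff every set bit of c is also set in 7; each of the 3 set bits of 7 can independently be on or off in c.
count = 2^3 = 8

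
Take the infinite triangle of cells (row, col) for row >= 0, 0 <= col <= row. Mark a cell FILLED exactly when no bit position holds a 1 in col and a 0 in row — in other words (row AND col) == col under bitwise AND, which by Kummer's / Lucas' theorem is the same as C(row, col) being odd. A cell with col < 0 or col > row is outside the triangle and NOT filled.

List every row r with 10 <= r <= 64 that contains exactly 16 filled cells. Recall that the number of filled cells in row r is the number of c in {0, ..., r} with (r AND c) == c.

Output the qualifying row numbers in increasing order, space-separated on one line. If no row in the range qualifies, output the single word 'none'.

Answer: 15 23 27 29 30 39 43 45 46 51 53 54 57 58 60

Derivation:
Row r has 2^popcount(r) filled cells, so we need popcount(r) = log2(16) = 4.
Scan r = 10..64 and keep those with exactly 4 one-bits:
r=10=1010 popcount=2 -> skip
r=11=1011 popcount=3 -> skip
r=12=1100 popcount=2 -> skip
r=13=1101 popcount=3 -> skip
r=14=1110 popcount=3 -> skip
r=15=1111 popcount=4 -> KEEP
r=16=10000 popcount=1 -> skip
r=17=10001 popcount=2 -> skip
r=18=10010 popcount=2 -> skip
r=19=10011 popcount=3 -> skip
r=20=10100 popcount=2 -> skip
r=21=10101 popcount=3 -> skip
r=22=10110 popcount=3 -> skip
r=23=10111 popcount=4 -> KEEP
r=24=11000 popcount=2 -> skip
r=25=11001 popcount=3 -> skip
r=26=11010 popcount=3 -> skip
r=27=11011 popcount=4 -> KEEP
r=28=11100 popcount=3 -> skip
r=29=11101 popcount=4 -> KEEP
r=30=11110 popcount=4 -> KEEP
r=31=11111 popcount=5 -> skip
r=32=100000 popcount=1 -> skip
r=33=100001 popcount=2 -> skip
r=34=100010 popcount=2 -> skip
r=35=100011 popcount=3 -> skip
r=36=100100 popcount=2 -> skip
r=37=100101 popcount=3 -> skip
r=38=100110 popcount=3 -> skip
r=39=100111 popcount=4 -> KEEP
r=40=101000 popcount=2 -> skip
r=41=101001 popcount=3 -> skip
r=42=101010 popcount=3 -> skip
r=43=101011 popcount=4 -> KEEP
r=44=101100 popcount=3 -> skip
r=45=101101 popcount=4 -> KEEP
r=46=101110 popcount=4 -> KEEP
r=47=101111 popcount=5 -> skip
r=48=110000 popcount=2 -> skip
r=49=110001 popcount=3 -> skip
r=50=110010 popcount=3 -> skip
r=51=110011 popcount=4 -> KEEP
r=52=110100 popcount=3 -> skip
r=53=110101 popcount=4 -> KEEP
r=54=110110 popcount=4 -> KEEP
r=55=110111 popcount=5 -> skip
r=56=111000 popcount=3 -> skip
r=57=111001 popcount=4 -> KEEP
r=58=111010 popcount=4 -> KEEP
r=59=111011 popcount=5 -> skip
r=60=111100 popcount=4 -> KEEP
r=61=111101 popcount=5 -> skip
r=62=111110 popcount=5 -> skip
r=63=111111 popcount=6 -> skip
r=64=1000000 popcount=1 -> skip
Kept rows: 15 23 27 29 30 39 43 45 46 51 53 54 57 58 60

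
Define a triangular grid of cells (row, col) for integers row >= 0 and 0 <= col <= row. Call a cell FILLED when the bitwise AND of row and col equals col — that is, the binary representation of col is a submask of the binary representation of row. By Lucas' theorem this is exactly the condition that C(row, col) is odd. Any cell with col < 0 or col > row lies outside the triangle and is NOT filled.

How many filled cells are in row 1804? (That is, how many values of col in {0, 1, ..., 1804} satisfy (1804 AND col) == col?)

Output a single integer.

1804 in binary = 11100001100
popcount(1804) = number of 1-bits in 11100001100 = 5
A col c satisfies (1804 AND c) == c iff every set bit of c is also set in 1804; each of the 5 set bits of 1804 can independently be on or off in c.
count = 2^5 = 32

Answer: 32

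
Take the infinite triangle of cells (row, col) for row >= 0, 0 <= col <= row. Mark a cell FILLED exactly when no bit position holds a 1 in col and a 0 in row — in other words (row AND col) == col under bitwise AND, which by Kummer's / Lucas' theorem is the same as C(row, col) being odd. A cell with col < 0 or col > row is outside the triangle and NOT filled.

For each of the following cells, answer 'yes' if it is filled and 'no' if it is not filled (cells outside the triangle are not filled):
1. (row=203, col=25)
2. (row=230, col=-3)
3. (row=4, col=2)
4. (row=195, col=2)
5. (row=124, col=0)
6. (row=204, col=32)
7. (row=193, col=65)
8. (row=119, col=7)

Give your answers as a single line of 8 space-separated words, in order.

(203,25): row=0b11001011, col=0b11001, row AND col = 0b1001 = 9; 9 != 25 -> empty
(230,-3): col outside [0, 230] -> not filled
(4,2): row=0b100, col=0b10, row AND col = 0b0 = 0; 0 != 2 -> empty
(195,2): row=0b11000011, col=0b10, row AND col = 0b10 = 2; 2 == 2 -> filled
(124,0): row=0b1111100, col=0b0, row AND col = 0b0 = 0; 0 == 0 -> filled
(204,32): row=0b11001100, col=0b100000, row AND col = 0b0 = 0; 0 != 32 -> empty
(193,65): row=0b11000001, col=0b1000001, row AND col = 0b1000001 = 65; 65 == 65 -> filled
(119,7): row=0b1110111, col=0b111, row AND col = 0b111 = 7; 7 == 7 -> filled

Answer: no no no yes yes no yes yes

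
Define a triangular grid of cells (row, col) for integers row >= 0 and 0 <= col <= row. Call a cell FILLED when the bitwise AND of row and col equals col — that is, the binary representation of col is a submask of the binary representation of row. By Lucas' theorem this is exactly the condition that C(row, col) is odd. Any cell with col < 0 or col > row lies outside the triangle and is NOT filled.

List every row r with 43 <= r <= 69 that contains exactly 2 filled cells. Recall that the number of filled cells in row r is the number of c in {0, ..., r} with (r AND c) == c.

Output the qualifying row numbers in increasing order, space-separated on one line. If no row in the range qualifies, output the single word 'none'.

Answer: 64

Derivation:
Row r has 2^popcount(r) filled cells, so we need popcount(r) = log2(2) = 1.
Scan r = 43..69 and keep those with exactly 1 one-bits:
r=43=101011 popcount=4 -> skip
r=44=101100 popcount=3 -> skip
r=45=101101 popcount=4 -> skip
r=46=101110 popcount=4 -> skip
r=47=101111 popcount=5 -> skip
r=48=110000 popcount=2 -> skip
r=49=110001 popcount=3 -> skip
r=50=110010 popcount=3 -> skip
r=51=110011 popcount=4 -> skip
r=52=110100 popcount=3 -> skip
r=53=110101 popcount=4 -> skip
r=54=110110 popcount=4 -> skip
r=55=110111 popcount=5 -> skip
r=56=111000 popcount=3 -> skip
r=57=111001 popcount=4 -> skip
r=58=111010 popcount=4 -> skip
r=59=111011 popcount=5 -> skip
r=60=111100 popcount=4 -> skip
r=61=111101 popcount=5 -> skip
r=62=111110 popcount=5 -> skip
r=63=111111 popcount=6 -> skip
r=64=1000000 popcount=1 -> KEEP
r=65=1000001 popcount=2 -> skip
r=66=1000010 popcount=2 -> skip
r=67=1000011 popcount=3 -> skip
r=68=1000100 popcount=2 -> skip
r=69=1000101 popcount=3 -> skip
Kept rows: 64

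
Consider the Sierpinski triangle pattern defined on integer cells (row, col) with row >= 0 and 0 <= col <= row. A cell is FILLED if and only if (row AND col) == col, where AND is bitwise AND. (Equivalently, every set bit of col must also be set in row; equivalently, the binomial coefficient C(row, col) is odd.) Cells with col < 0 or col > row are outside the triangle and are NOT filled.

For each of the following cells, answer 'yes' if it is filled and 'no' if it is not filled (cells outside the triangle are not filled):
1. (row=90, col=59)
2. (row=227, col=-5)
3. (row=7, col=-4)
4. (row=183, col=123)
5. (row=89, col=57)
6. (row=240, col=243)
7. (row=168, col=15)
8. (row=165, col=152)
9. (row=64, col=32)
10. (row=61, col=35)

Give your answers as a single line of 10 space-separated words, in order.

(90,59): row=0b1011010, col=0b111011, row AND col = 0b11010 = 26; 26 != 59 -> empty
(227,-5): col outside [0, 227] -> not filled
(7,-4): col outside [0, 7] -> not filled
(183,123): row=0b10110111, col=0b1111011, row AND col = 0b110011 = 51; 51 != 123 -> empty
(89,57): row=0b1011001, col=0b111001, row AND col = 0b11001 = 25; 25 != 57 -> empty
(240,243): col outside [0, 240] -> not filled
(168,15): row=0b10101000, col=0b1111, row AND col = 0b1000 = 8; 8 != 15 -> empty
(165,152): row=0b10100101, col=0b10011000, row AND col = 0b10000000 = 128; 128 != 152 -> empty
(64,32): row=0b1000000, col=0b100000, row AND col = 0b0 = 0; 0 != 32 -> empty
(61,35): row=0b111101, col=0b100011, row AND col = 0b100001 = 33; 33 != 35 -> empty

Answer: no no no no no no no no no no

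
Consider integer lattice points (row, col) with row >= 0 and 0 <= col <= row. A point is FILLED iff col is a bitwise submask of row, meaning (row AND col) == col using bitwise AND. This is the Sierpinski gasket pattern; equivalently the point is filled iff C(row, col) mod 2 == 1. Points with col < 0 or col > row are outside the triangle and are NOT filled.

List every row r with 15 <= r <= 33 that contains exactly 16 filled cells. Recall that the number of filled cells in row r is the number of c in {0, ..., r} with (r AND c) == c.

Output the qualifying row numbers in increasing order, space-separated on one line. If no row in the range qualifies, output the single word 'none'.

Row r has 2^popcount(r) filled cells, so we need popcount(r) = log2(16) = 4.
Scan r = 15..33 and keep those with exactly 4 one-bits:
r=15=1111 popcount=4 -> KEEP
r=16=10000 popcount=1 -> skip
r=17=10001 popcount=2 -> skip
r=18=10010 popcount=2 -> skip
r=19=10011 popcount=3 -> skip
r=20=10100 popcount=2 -> skip
r=21=10101 popcount=3 -> skip
r=22=10110 popcount=3 -> skip
r=23=10111 popcount=4 -> KEEP
r=24=11000 popcount=2 -> skip
r=25=11001 popcount=3 -> skip
r=26=11010 popcount=3 -> skip
r=27=11011 popcount=4 -> KEEP
r=28=11100 popcount=3 -> skip
r=29=11101 popcount=4 -> KEEP
r=30=11110 popcount=4 -> KEEP
r=31=11111 popcount=5 -> skip
r=32=100000 popcount=1 -> skip
r=33=100001 popcount=2 -> skip
Kept rows: 15 23 27 29 30

Answer: 15 23 27 29 30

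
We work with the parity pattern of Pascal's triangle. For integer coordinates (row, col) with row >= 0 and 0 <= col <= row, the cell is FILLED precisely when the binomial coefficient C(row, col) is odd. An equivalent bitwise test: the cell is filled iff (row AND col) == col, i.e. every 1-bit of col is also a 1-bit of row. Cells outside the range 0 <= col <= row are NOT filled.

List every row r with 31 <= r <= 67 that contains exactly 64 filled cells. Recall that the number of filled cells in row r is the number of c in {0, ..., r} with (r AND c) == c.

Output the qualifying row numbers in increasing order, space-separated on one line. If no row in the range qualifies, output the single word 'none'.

Row r has 2^popcount(r) filled cells, so we need popcount(r) = log2(64) = 6.
Scan r = 31..67 and keep those with exactly 6 one-bits:
r=31=11111 popcount=5 -> skip
r=32=100000 popcount=1 -> skip
r=33=100001 popcount=2 -> skip
r=34=100010 popcount=2 -> skip
r=35=100011 popcount=3 -> skip
r=36=100100 popcount=2 -> skip
r=37=100101 popcount=3 -> skip
r=38=100110 popcount=3 -> skip
r=39=100111 popcount=4 -> skip
r=40=101000 popcount=2 -> skip
r=41=101001 popcount=3 -> skip
r=42=101010 popcount=3 -> skip
r=43=101011 popcount=4 -> skip
r=44=101100 popcount=3 -> skip
r=45=101101 popcount=4 -> skip
r=46=101110 popcount=4 -> skip
r=47=101111 popcount=5 -> skip
r=48=110000 popcount=2 -> skip
r=49=110001 popcount=3 -> skip
r=50=110010 popcount=3 -> skip
r=51=110011 popcount=4 -> skip
r=52=110100 popcount=3 -> skip
r=53=110101 popcount=4 -> skip
r=54=110110 popcount=4 -> skip
r=55=110111 popcount=5 -> skip
r=56=111000 popcount=3 -> skip
r=57=111001 popcount=4 -> skip
r=58=111010 popcount=4 -> skip
r=59=111011 popcount=5 -> skip
r=60=111100 popcount=4 -> skip
r=61=111101 popcount=5 -> skip
r=62=111110 popcount=5 -> skip
r=63=111111 popcount=6 -> KEEP
r=64=1000000 popcount=1 -> skip
r=65=1000001 popcount=2 -> skip
r=66=1000010 popcount=2 -> skip
r=67=1000011 popcount=3 -> skip
Kept rows: 63

Answer: 63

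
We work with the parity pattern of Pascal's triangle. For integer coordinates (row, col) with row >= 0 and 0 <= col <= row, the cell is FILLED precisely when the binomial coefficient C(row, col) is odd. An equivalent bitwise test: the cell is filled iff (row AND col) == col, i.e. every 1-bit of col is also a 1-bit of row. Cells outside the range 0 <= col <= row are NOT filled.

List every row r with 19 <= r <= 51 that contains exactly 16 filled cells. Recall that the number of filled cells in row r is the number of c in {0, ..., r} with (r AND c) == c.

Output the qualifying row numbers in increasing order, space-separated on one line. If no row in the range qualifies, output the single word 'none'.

Answer: 23 27 29 30 39 43 45 46 51

Derivation:
Row r has 2^popcount(r) filled cells, so we need popcount(r) = log2(16) = 4.
Scan r = 19..51 and keep those with exactly 4 one-bits:
r=19=10011 popcount=3 -> skip
r=20=10100 popcount=2 -> skip
r=21=10101 popcount=3 -> skip
r=22=10110 popcount=3 -> skip
r=23=10111 popcount=4 -> KEEP
r=24=11000 popcount=2 -> skip
r=25=11001 popcount=3 -> skip
r=26=11010 popcount=3 -> skip
r=27=11011 popcount=4 -> KEEP
r=28=11100 popcount=3 -> skip
r=29=11101 popcount=4 -> KEEP
r=30=11110 popcount=4 -> KEEP
r=31=11111 popcount=5 -> skip
r=32=100000 popcount=1 -> skip
r=33=100001 popcount=2 -> skip
r=34=100010 popcount=2 -> skip
r=35=100011 popcount=3 -> skip
r=36=100100 popcount=2 -> skip
r=37=100101 popcount=3 -> skip
r=38=100110 popcount=3 -> skip
r=39=100111 popcount=4 -> KEEP
r=40=101000 popcount=2 -> skip
r=41=101001 popcount=3 -> skip
r=42=101010 popcount=3 -> skip
r=43=101011 popcount=4 -> KEEP
r=44=101100 popcount=3 -> skip
r=45=101101 popcount=4 -> KEEP
r=46=101110 popcount=4 -> KEEP
r=47=101111 popcount=5 -> skip
r=48=110000 popcount=2 -> skip
r=49=110001 popcount=3 -> skip
r=50=110010 popcount=3 -> skip
r=51=110011 popcount=4 -> KEEP
Kept rows: 23 27 29 30 39 43 45 46 51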